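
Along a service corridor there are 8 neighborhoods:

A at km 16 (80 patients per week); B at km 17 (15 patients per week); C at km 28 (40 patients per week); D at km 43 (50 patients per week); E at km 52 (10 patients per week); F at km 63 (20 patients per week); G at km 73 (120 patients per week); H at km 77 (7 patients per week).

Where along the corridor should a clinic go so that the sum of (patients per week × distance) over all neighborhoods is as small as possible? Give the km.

For a sum of weighted absolute distances on a line, the optimum is the weighted median (not the mean). Total weight W = 342; half-weight = 171.
Sort by position and accumulate weight:
  km 16 (A, w=80) → cum 80
  km 17 (B, w=15) → cum 95
  km 28 (C, w=40) → cum 135
  km 43 (D, w=50) → cum 185  ≥ 171 → median here
  km 52 (E, w=10) → cum 195
  km 63 (F, w=20) → cum 215
  km 73 (G, w=120) → cum 335
  km 77 (H, w=7) → cum 342
Optimal location: km 43.

x = 43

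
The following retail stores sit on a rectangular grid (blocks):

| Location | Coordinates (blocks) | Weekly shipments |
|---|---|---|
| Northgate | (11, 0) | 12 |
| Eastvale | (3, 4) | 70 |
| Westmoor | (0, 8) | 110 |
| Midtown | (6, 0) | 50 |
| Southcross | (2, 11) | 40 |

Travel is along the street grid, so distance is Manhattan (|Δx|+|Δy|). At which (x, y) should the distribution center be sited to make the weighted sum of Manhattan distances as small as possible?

Manhattan distance separates: Σwᵢ(|x−xᵢ|+|y−yᵢ|) = Σwᵢ|x−xᵢ| + Σwᵢ|y−yᵢ|, so x and y are optimised independently as 1-D weighted medians.
Total weight W = 282; half = 141.
x-coordinate, sorted with cumulative weight:
  x=0 (Westmoor, w=110) cum 110
  x=2 (Southcross, w=40) cum 150  ← median
  x=3 (Eastvale, w=70) cum 220
  x=6 (Midtown, w=50) cum 270
  x=11 (Northgate, w=12) cum 282
⇒ x* = 2
y-coordinate, sorted with cumulative weight:
  y=0 (Northgate, w=12) cum 12
  y=0 (Midtown, w=50) cum 62
  y=4 (Eastvale, w=70) cum 132
  y=8 (Westmoor, w=110) cum 242  ← median
  y=11 (Southcross, w=40) cum 282
⇒ y* = 8

(2, 8)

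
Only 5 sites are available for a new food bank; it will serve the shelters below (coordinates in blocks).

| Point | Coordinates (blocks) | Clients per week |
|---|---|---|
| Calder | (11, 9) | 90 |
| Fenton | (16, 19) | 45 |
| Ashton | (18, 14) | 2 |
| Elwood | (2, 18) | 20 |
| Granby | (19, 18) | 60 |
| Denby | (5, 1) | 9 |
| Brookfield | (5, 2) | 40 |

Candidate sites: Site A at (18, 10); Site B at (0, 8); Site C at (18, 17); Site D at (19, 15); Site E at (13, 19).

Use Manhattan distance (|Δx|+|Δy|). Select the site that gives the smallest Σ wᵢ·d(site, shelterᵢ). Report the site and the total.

Site E, total 3129 blocks

Total weighted distance at each candidate:
  Site A (18, 10): total = 3281
  Site B (0, 8): total = 4871
  Site C (18, 17): total = 3377
  Site D (19, 15): total = 3491
  Site E (13, 19): total = 3129
Minimum is at Site E with total 3129 blocks.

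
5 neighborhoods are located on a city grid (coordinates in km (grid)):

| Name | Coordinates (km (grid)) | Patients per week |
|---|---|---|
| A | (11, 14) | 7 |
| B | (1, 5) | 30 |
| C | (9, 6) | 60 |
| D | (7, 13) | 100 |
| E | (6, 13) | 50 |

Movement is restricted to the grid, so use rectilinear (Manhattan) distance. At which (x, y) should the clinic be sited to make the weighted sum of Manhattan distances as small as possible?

(7, 13)

Manhattan distance separates: Σwᵢ(|x−xᵢ|+|y−yᵢ|) = Σwᵢ|x−xᵢ| + Σwᵢ|y−yᵢ|, so x and y are optimised independently as 1-D weighted medians.
Total weight W = 247; half = 123.5.
x-coordinate, sorted with cumulative weight:
  x=1 (B, w=30) cum 30
  x=6 (E, w=50) cum 80
  x=7 (D, w=100) cum 180  ← median
  x=9 (C, w=60) cum 240
  x=11 (A, w=7) cum 247
⇒ x* = 7
y-coordinate, sorted with cumulative weight:
  y=5 (B, w=30) cum 30
  y=6 (C, w=60) cum 90
  y=13 (D, w=100) cum 190  ← median
  y=13 (E, w=50) cum 240
  y=14 (A, w=7) cum 247
⇒ y* = 13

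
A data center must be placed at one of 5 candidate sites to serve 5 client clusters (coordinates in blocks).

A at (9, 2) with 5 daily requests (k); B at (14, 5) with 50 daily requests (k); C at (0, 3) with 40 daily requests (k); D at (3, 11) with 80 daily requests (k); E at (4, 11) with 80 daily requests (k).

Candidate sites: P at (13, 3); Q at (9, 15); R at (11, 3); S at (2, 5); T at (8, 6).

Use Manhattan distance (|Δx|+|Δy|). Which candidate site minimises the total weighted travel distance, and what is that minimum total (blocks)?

Total weighted distance at each candidate:
  P (13, 3): total = 3495
  Q (9, 15): total = 3175
  R (11, 3): total = 3185
  S (2, 5): total = 2010
  T (8, 6): total = 2335
Minimum is at S with total 2010 blocks.

S, total 2010 blocks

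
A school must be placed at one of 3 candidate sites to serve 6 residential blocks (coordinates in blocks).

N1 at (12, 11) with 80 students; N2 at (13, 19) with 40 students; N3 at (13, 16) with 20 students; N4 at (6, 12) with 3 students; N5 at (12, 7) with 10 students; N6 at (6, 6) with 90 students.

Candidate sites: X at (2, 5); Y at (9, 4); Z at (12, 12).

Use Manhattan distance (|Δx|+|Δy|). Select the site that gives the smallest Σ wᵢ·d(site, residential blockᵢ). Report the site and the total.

Z, total 1648 blocks

Total weighted distance at each candidate:
  X (2, 5): total = 3323
  Y (9, 4): total = 2423
  Z (12, 12): total = 1648
Minimum is at Z with total 1648 blocks.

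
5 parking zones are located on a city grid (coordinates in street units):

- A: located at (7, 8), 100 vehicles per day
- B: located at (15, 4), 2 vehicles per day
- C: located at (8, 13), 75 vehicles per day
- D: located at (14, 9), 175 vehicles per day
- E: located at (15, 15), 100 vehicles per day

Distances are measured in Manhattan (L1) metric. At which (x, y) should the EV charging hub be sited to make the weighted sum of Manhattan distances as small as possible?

Manhattan distance separates: Σwᵢ(|x−xᵢ|+|y−yᵢ|) = Σwᵢ|x−xᵢ| + Σwᵢ|y−yᵢ|, so x and y are optimised independently as 1-D weighted medians.
Total weight W = 452; half = 226.
x-coordinate, sorted with cumulative weight:
  x=7 (A, w=100) cum 100
  x=8 (C, w=75) cum 175
  x=14 (D, w=175) cum 350  ← median
  x=15 (B, w=2) cum 352
  x=15 (E, w=100) cum 452
⇒ x* = 14
y-coordinate, sorted with cumulative weight:
  y=4 (B, w=2) cum 2
  y=8 (A, w=100) cum 102
  y=9 (D, w=175) cum 277  ← median
  y=13 (C, w=75) cum 352
  y=15 (E, w=100) cum 452
⇒ y* = 9

(14, 9)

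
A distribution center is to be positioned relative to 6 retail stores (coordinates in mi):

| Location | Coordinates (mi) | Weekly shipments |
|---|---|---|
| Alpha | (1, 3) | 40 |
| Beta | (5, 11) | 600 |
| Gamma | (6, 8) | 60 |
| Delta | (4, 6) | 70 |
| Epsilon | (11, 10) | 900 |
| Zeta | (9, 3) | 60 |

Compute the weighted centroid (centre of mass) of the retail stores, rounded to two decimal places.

The minimiser of Σwᵢ‖p−pᵢ‖² is the weighted centroid p* = (Σwᵢpᵢ)/(Σwᵢ).
Σwᵢ = 1730.
Σwᵢxᵢ = 40·1 + 600·5 + 60·6 + 70·4 + 900·11 + 60·9 = 14120.
Σwᵢyᵢ = 40·3 + 600·11 + 60·8 + 70·6 + 900·10 + 60·3 = 16800.
x* = 14120/1730 = 8.16, y* = 16800/1730 = 9.71.

(8.16, 9.71)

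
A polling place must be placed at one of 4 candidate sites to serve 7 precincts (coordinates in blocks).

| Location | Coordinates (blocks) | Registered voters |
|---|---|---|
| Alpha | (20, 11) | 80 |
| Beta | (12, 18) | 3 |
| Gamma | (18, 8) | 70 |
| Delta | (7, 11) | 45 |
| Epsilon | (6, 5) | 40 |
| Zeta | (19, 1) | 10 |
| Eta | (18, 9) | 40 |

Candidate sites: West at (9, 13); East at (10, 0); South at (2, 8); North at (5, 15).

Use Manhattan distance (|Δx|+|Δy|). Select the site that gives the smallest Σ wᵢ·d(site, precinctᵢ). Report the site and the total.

Total weighted distance at each candidate:
  West (9, 13): total = 3404
  East (10, 0): total = 4630
  South (2, 8): total = 4420
  North (5, 15): total = 4700
Minimum is at West with total 3404 blocks.

West, total 3404 blocks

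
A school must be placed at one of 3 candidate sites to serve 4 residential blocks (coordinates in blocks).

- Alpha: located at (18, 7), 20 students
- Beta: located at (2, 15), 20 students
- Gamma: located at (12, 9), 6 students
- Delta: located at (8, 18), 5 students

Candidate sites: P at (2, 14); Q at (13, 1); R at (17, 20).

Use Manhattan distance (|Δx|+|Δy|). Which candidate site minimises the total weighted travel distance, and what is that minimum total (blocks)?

Total weighted distance at each candidate:
  P (2, 14): total = 620
  Q (13, 1): total = 884
  R (17, 20): total = 831
Minimum is at P with total 620 blocks.

P, total 620 blocks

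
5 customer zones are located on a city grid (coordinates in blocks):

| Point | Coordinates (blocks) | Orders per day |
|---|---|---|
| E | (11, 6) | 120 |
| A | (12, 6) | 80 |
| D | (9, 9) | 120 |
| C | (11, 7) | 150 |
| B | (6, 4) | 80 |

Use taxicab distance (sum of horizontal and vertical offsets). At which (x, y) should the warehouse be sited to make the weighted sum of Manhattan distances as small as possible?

Manhattan distance separates: Σwᵢ(|x−xᵢ|+|y−yᵢ|) = Σwᵢ|x−xᵢ| + Σwᵢ|y−yᵢ|, so x and y are optimised independently as 1-D weighted medians.
Total weight W = 550; half = 275.
x-coordinate, sorted with cumulative weight:
  x=6 (B, w=80) cum 80
  x=9 (D, w=120) cum 200
  x=11 (E, w=120) cum 320  ← median
  x=11 (C, w=150) cum 470
  x=12 (A, w=80) cum 550
⇒ x* = 11
y-coordinate, sorted with cumulative weight:
  y=4 (B, w=80) cum 80
  y=6 (E, w=120) cum 200
  y=6 (A, w=80) cum 280  ← median
  y=7 (C, w=150) cum 430
  y=9 (D, w=120) cum 550
⇒ y* = 6

(11, 6)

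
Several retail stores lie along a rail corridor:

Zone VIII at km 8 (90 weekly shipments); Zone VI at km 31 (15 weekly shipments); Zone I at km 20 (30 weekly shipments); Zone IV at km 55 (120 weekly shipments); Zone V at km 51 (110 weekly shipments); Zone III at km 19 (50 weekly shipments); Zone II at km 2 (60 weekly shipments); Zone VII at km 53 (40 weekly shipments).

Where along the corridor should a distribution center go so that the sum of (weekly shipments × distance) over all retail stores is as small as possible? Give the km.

x = 51

For a sum of weighted absolute distances on a line, the optimum is the weighted median (not the mean). Total weight W = 515; half-weight = 257.5.
Sort by position and accumulate weight:
  km 2 (Zone II, w=60) → cum 60
  km 8 (Zone VIII, w=90) → cum 150
  km 19 (Zone III, w=50) → cum 200
  km 20 (Zone I, w=30) → cum 230
  km 31 (Zone VI, w=15) → cum 245
  km 51 (Zone V, w=110) → cum 355  ≥ 257.5 → median here
  km 53 (Zone VII, w=40) → cum 395
  km 55 (Zone IV, w=120) → cum 515
Optimal location: km 51.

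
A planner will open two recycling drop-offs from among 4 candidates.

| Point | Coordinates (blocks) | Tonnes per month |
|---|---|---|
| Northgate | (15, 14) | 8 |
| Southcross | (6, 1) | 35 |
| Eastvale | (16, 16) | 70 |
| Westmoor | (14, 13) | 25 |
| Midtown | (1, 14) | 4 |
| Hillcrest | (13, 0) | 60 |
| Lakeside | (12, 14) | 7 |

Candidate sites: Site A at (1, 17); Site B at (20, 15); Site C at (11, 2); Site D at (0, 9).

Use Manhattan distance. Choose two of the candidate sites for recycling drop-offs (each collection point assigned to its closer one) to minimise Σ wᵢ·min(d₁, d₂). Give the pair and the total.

Evaluate every pair (each demand assigned to the nearer of the two):
  {Site B, Site C}: total = 1191
  {Site A, Site C}: total = 2151
  {Site C, Site D}: total = 2373
  {Site B, Site D}: total = 2495
  {Site A, Site B}: total = 2728
  {Site A, Site D}: total = 3601
Best pair: {Site B, Site C} with total 1191.

{Site B, Site C}, total 1191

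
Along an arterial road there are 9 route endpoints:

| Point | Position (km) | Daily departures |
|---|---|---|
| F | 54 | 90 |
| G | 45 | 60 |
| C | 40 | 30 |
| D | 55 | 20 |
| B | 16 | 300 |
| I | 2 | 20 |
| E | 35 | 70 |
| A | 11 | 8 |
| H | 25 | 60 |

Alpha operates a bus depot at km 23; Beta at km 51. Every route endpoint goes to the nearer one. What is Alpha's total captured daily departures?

458

The indifferent point is the midpoint (23+51)/2 = 37; route endpoints left of it (closer to Alpha at 23) go to Alpha, those right go to Beta.
  I at 2 (w=20) → Alpha
  A at 11 (w=8) → Alpha
  B at 16 (w=300) → Alpha
  H at 25 (w=60) → Alpha
  E at 35 (w=70) → Alpha
  C at 40 (w=30) → Beta
  G at 45 (w=60) → Beta
  F at 54 (w=90) → Beta
  D at 55 (w=20) → Beta
Alpha captures 458; Beta captures 200.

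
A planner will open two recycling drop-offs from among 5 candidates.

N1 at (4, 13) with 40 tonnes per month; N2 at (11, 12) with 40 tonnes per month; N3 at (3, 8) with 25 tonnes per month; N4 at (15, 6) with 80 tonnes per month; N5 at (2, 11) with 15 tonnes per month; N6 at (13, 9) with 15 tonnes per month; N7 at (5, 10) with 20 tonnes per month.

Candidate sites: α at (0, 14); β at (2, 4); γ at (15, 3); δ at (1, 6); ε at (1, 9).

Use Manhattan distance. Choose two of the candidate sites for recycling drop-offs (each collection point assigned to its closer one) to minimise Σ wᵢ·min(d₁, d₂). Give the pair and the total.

Evaluate every pair (each demand assigned to the nearer of the two):
  {γ, ε}: total = 1380
  {α, γ}: total = 1560
  {γ, δ}: total = 1630
  {β, γ}: total = 1730
  {δ, ε}: total = 2320
  {α, δ}: total = 2400
  {β, ε}: total = 2400
  {α, ε}: total = 2480
  {α, β}: total = 2540
  {β, δ}: total = 2735
Best pair: {γ, ε} with total 1380.

{γ, ε}, total 1380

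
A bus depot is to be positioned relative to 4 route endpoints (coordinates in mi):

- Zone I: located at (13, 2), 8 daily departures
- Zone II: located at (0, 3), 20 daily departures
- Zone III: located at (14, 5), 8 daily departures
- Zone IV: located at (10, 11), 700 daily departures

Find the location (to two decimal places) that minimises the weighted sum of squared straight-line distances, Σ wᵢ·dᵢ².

The minimiser of Σwᵢ‖p−pᵢ‖² is the weighted centroid p* = (Σwᵢpᵢ)/(Σwᵢ).
Σwᵢ = 736.
Σwᵢxᵢ = 8·13 + 20·0 + 8·14 + 700·10 = 7216.
Σwᵢyᵢ = 8·2 + 20·3 + 8·5 + 700·11 = 7816.
x* = 7216/736 = 9.80, y* = 7816/736 = 10.62.

(9.80, 10.62)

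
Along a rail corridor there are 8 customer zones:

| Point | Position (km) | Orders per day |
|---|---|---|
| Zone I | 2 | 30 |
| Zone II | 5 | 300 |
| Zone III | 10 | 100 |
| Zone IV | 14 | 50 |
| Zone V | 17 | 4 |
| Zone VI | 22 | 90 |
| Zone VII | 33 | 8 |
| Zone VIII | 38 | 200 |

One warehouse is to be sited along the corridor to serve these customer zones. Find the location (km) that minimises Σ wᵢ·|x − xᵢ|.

For a sum of weighted absolute distances on a line, the optimum is the weighted median (not the mean). Total weight W = 782; half-weight = 391.
Sort by position and accumulate weight:
  km 2 (Zone I, w=30) → cum 30
  km 5 (Zone II, w=300) → cum 330
  km 10 (Zone III, w=100) → cum 430  ≥ 391 → median here
  km 14 (Zone IV, w=50) → cum 480
  km 17 (Zone V, w=4) → cum 484
  km 22 (Zone VI, w=90) → cum 574
  km 33 (Zone VII, w=8) → cum 582
  km 38 (Zone VIII, w=200) → cum 782
Optimal location: km 10.

x = 10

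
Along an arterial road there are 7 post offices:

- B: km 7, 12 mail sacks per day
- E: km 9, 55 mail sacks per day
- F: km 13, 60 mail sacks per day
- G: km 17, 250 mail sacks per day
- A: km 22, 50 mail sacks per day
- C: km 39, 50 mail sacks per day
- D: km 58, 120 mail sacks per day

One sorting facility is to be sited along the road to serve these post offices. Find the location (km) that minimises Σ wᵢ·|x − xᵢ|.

x = 17

For a sum of weighted absolute distances on a line, the optimum is the weighted median (not the mean). Total weight W = 597; half-weight = 298.5.
Sort by position and accumulate weight:
  km 7 (B, w=12) → cum 12
  km 9 (E, w=55) → cum 67
  km 13 (F, w=60) → cum 127
  km 17 (G, w=250) → cum 377  ≥ 298.5 → median here
  km 22 (A, w=50) → cum 427
  km 39 (C, w=50) → cum 477
  km 58 (D, w=120) → cum 597
Optimal location: km 17.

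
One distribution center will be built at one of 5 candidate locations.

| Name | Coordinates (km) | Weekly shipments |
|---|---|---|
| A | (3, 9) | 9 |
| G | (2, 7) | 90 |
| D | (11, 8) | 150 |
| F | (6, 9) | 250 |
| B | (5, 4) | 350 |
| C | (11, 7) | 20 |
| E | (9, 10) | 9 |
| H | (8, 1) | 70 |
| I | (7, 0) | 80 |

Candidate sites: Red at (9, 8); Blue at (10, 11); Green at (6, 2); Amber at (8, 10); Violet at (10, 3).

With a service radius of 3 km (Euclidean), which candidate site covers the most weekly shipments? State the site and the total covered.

Green, covering 500

Coverage radius r = 3 km; a point is covered iff (Δx)²+(Δy)² ≤ 3² = 9.
  Red (9, 8): covers {D, C, E} → 179
  Blue (10, 11): covers {E} → 9
  Green (6, 2): covers {B, H, I} → 500
  Amber (8, 10): covers {F, E} → 259
  Violet (10, 3): covers {H} → 70
Maximum coverage at Green: 500 weekly shipments.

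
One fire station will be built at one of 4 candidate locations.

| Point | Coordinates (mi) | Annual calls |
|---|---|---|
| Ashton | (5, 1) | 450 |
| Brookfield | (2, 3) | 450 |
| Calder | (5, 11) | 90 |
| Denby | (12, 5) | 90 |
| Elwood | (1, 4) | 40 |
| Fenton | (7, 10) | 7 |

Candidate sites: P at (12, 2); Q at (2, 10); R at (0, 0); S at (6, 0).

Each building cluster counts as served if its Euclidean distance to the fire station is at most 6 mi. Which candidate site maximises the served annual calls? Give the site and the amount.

Coverage radius r = 6 mi; a point is covered iff (Δx)²+(Δy)² ≤ 6² = 36.
  P (12, 2): covers {Denby} → 90
  Q (2, 10): covers {Calder, Fenton} → 97
  R (0, 0): covers {Ashton, Brookfield, Elwood} → 940
  S (6, 0): covers {Ashton, Brookfield} → 900
Maximum coverage at R: 940 annual calls.

R, covering 940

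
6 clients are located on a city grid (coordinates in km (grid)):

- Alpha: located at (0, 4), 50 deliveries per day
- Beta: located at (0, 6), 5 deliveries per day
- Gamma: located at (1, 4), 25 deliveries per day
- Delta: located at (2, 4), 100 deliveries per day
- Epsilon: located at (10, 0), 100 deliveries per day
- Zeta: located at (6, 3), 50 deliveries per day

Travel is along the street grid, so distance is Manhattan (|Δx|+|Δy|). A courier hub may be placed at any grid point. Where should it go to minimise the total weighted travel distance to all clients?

(2, 4)

Manhattan distance separates: Σwᵢ(|x−xᵢ|+|y−yᵢ|) = Σwᵢ|x−xᵢ| + Σwᵢ|y−yᵢ|, so x and y are optimised independently as 1-D weighted medians.
Total weight W = 330; half = 165.
x-coordinate, sorted with cumulative weight:
  x=0 (Alpha, w=50) cum 50
  x=0 (Beta, w=5) cum 55
  x=1 (Gamma, w=25) cum 80
  x=2 (Delta, w=100) cum 180  ← median
  x=6 (Zeta, w=50) cum 230
  x=10 (Epsilon, w=100) cum 330
⇒ x* = 2
y-coordinate, sorted with cumulative weight:
  y=0 (Epsilon, w=100) cum 100
  y=3 (Zeta, w=50) cum 150
  y=4 (Alpha, w=50) cum 200  ← median
  y=4 (Gamma, w=25) cum 225
  y=4 (Delta, w=100) cum 325
  y=6 (Beta, w=5) cum 330
⇒ y* = 4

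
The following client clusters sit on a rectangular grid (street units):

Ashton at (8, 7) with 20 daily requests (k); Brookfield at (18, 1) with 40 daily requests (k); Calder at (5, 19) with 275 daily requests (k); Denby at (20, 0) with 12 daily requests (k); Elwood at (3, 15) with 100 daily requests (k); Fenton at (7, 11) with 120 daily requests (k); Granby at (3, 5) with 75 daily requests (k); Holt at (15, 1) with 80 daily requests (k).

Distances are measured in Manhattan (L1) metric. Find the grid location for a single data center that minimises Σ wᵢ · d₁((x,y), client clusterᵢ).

(5, 15)

Manhattan distance separates: Σwᵢ(|x−xᵢ|+|y−yᵢ|) = Σwᵢ|x−xᵢ| + Σwᵢ|y−yᵢ|, so x and y are optimised independently as 1-D weighted medians.
Total weight W = 722; half = 361.
x-coordinate, sorted with cumulative weight:
  x=3 (Elwood, w=100) cum 100
  x=3 (Granby, w=75) cum 175
  x=5 (Calder, w=275) cum 450  ← median
  x=7 (Fenton, w=120) cum 570
  x=8 (Ashton, w=20) cum 590
  x=15 (Holt, w=80) cum 670
  x=18 (Brookfield, w=40) cum 710
  x=20 (Denby, w=12) cum 722
⇒ x* = 5
y-coordinate, sorted with cumulative weight:
  y=0 (Denby, w=12) cum 12
  y=1 (Brookfield, w=40) cum 52
  y=1 (Holt, w=80) cum 132
  y=5 (Granby, w=75) cum 207
  y=7 (Ashton, w=20) cum 227
  y=11 (Fenton, w=120) cum 347
  y=15 (Elwood, w=100) cum 447  ← median
  y=19 (Calder, w=275) cum 722
⇒ y* = 15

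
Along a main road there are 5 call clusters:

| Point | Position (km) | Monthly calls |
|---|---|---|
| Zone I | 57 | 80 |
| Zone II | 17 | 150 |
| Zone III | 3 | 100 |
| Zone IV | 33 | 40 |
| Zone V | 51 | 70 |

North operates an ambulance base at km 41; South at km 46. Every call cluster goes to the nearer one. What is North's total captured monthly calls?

The indifferent point is the midpoint (41+46)/2 = 43.5; call clusters left of it (closer to North at 41) go to North, those right go to South.
  Zone III at 3 (w=100) → North
  Zone II at 17 (w=150) → North
  Zone IV at 33 (w=40) → North
  Zone V at 51 (w=70) → South
  Zone I at 57 (w=80) → South
North captures 290; South captures 150.

290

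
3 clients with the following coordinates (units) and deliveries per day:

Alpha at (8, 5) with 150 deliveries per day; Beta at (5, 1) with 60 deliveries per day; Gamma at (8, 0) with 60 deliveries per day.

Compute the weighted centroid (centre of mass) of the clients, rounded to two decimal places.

The minimiser of Σwᵢ‖p−pᵢ‖² is the weighted centroid p* = (Σwᵢpᵢ)/(Σwᵢ).
Σwᵢ = 270.
Σwᵢxᵢ = 150·8 + 60·5 + 60·8 = 1980.
Σwᵢyᵢ = 150·5 + 60·1 + 60·0 = 810.
x* = 1980/270 = 7.33, y* = 810/270 = 3.00.

(7.33, 3.00)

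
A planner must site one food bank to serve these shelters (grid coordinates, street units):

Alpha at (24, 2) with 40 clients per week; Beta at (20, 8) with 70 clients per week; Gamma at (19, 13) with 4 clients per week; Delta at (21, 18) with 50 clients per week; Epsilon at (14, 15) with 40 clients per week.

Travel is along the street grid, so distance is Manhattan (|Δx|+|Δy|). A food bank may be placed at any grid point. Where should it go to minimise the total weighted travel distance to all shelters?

Manhattan distance separates: Σwᵢ(|x−xᵢ|+|y−yᵢ|) = Σwᵢ|x−xᵢ| + Σwᵢ|y−yᵢ|, so x and y are optimised independently as 1-D weighted medians.
Total weight W = 204; half = 102.
x-coordinate, sorted with cumulative weight:
  x=14 (Epsilon, w=40) cum 40
  x=19 (Gamma, w=4) cum 44
  x=20 (Beta, w=70) cum 114  ← median
  x=21 (Delta, w=50) cum 164
  x=24 (Alpha, w=40) cum 204
⇒ x* = 20
y-coordinate, sorted with cumulative weight:
  y=2 (Alpha, w=40) cum 40
  y=8 (Beta, w=70) cum 110  ← median
  y=13 (Gamma, w=4) cum 114
  y=15 (Epsilon, w=40) cum 154
  y=18 (Delta, w=50) cum 204
⇒ y* = 8

(20, 8)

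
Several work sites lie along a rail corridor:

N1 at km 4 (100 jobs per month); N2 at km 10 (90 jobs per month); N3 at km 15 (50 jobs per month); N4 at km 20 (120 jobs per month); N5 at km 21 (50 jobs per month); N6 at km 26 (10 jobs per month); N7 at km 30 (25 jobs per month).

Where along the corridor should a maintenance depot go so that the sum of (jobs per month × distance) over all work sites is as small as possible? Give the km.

For a sum of weighted absolute distances on a line, the optimum is the weighted median (not the mean). Total weight W = 445; half-weight = 222.5.
Sort by position and accumulate weight:
  km 4 (N1, w=100) → cum 100
  km 10 (N2, w=90) → cum 190
  km 15 (N3, w=50) → cum 240  ≥ 222.5 → median here
  km 20 (N4, w=120) → cum 360
  km 21 (N5, w=50) → cum 410
  km 26 (N6, w=10) → cum 420
  km 30 (N7, w=25) → cum 445
Optimal location: km 15.

x = 15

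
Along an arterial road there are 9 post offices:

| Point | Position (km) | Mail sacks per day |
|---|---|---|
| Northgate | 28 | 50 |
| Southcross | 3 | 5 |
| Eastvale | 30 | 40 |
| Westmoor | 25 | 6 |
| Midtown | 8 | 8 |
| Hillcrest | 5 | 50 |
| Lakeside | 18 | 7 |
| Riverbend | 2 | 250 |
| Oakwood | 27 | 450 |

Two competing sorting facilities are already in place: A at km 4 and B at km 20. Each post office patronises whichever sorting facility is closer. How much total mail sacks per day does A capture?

The indifferent point is the midpoint (4+20)/2 = 12; post offices left of it (closer to A at 4) go to A, those right go to B.
  Riverbend at 2 (w=250) → A
  Southcross at 3 (w=5) → A
  Hillcrest at 5 (w=50) → A
  Midtown at 8 (w=8) → A
  Lakeside at 18 (w=7) → B
  Westmoor at 25 (w=6) → B
  Oakwood at 27 (w=450) → B
  Northgate at 28 (w=50) → B
  Eastvale at 30 (w=40) → B
A captures 313; B captures 553.

313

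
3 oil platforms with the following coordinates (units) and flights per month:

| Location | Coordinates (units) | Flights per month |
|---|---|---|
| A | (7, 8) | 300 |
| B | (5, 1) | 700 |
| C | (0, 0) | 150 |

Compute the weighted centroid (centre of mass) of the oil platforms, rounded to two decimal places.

The minimiser of Σwᵢ‖p−pᵢ‖² is the weighted centroid p* = (Σwᵢpᵢ)/(Σwᵢ).
Σwᵢ = 1150.
Σwᵢxᵢ = 300·7 + 700·5 + 150·0 = 5600.
Σwᵢyᵢ = 300·8 + 700·1 + 150·0 = 3100.
x* = 5600/1150 = 4.87, y* = 3100/1150 = 2.70.

(4.87, 2.70)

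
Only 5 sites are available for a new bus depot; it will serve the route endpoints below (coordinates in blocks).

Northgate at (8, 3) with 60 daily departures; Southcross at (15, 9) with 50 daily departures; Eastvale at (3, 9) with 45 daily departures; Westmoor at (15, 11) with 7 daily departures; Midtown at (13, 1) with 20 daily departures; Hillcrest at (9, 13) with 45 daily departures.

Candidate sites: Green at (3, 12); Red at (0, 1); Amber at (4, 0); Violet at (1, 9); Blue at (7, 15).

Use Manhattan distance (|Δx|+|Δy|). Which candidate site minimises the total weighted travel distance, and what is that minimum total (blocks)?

Total weighted distance at each candidate:
  Green (3, 12): total = 2551
  Red (0, 1): total = 3625
  Amber (4, 0): total = 3034
  Violet (1, 9): total = 2622
  Blue (7, 15): total = 2594
Minimum is at Green with total 2551 blocks.

Green, total 2551 blocks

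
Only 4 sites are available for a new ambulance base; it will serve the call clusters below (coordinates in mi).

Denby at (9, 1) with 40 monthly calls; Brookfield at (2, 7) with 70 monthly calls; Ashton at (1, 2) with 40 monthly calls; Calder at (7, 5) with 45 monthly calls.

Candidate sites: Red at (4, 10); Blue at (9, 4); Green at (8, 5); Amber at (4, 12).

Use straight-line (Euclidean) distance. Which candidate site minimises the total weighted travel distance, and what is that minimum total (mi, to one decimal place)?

Green, total 957.3 mi

Total weighted distance at each candidate:
  Red (4, 10): total = 1268.4
  Blue (9, 4): total = 1083.6
  Green (8, 5): total = 957.3
  Amber (4, 12): total = 1620.6
Minimum is at Green with total 957.3 mi.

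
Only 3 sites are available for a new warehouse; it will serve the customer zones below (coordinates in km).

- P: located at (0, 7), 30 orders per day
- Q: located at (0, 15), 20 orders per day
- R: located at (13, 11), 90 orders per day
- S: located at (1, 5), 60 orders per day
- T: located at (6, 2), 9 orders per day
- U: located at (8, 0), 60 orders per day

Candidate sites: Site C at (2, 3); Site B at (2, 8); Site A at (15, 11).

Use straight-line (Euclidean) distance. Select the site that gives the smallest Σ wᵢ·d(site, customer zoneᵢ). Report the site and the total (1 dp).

Site B, total 2093.5 km

Total weighted distance at each candidate:
  Site C (2, 3): total = 2175.4
  Site B (2, 8): total = 2093.5
  Site A (15, 11): total = 2767.0
Minimum is at Site B with total 2093.5 km.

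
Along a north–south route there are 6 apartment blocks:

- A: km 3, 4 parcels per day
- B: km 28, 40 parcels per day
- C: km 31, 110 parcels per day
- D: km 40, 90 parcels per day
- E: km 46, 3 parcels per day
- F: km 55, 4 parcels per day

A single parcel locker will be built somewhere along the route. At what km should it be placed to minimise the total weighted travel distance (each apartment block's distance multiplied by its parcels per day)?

For a sum of weighted absolute distances on a line, the optimum is the weighted median (not the mean). Total weight W = 251; half-weight = 125.5.
Sort by position and accumulate weight:
  km 3 (A, w=4) → cum 4
  km 28 (B, w=40) → cum 44
  km 31 (C, w=110) → cum 154  ≥ 125.5 → median here
  km 40 (D, w=90) → cum 244
  km 46 (E, w=3) → cum 247
  km 55 (F, w=4) → cum 251
Optimal location: km 31.

x = 31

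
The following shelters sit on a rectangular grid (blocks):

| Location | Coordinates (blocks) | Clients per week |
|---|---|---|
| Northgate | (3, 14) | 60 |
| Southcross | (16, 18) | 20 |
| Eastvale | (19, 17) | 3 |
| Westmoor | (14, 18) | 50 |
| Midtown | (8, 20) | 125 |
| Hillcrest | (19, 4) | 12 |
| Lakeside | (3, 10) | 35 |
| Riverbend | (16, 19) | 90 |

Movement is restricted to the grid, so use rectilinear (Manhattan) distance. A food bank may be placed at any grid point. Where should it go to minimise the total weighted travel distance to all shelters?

Manhattan distance separates: Σwᵢ(|x−xᵢ|+|y−yᵢ|) = Σwᵢ|x−xᵢ| + Σwᵢ|y−yᵢ|, so x and y are optimised independently as 1-D weighted medians.
Total weight W = 395; half = 197.5.
x-coordinate, sorted with cumulative weight:
  x=3 (Northgate, w=60) cum 60
  x=3 (Lakeside, w=35) cum 95
  x=8 (Midtown, w=125) cum 220  ← median
  x=14 (Westmoor, w=50) cum 270
  x=16 (Southcross, w=20) cum 290
  x=16 (Riverbend, w=90) cum 380
  x=19 (Eastvale, w=3) cum 383
  x=19 (Hillcrest, w=12) cum 395
⇒ x* = 8
y-coordinate, sorted with cumulative weight:
  y=4 (Hillcrest, w=12) cum 12
  y=10 (Lakeside, w=35) cum 47
  y=14 (Northgate, w=60) cum 107
  y=17 (Eastvale, w=3) cum 110
  y=18 (Southcross, w=20) cum 130
  y=18 (Westmoor, w=50) cum 180
  y=19 (Riverbend, w=90) cum 270  ← median
  y=20 (Midtown, w=125) cum 395
⇒ y* = 19

(8, 19)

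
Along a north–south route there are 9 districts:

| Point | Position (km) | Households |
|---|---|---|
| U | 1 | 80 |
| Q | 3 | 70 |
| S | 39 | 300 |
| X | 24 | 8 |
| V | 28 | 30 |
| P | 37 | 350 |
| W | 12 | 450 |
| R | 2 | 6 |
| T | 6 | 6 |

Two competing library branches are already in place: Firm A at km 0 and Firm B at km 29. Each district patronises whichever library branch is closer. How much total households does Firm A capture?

612

The indifferent point is the midpoint (0+29)/2 = 14.5; districts left of it (closer to Firm A at 0) go to Firm A, those right go to Firm B.
  U at 1 (w=80) → Firm A
  R at 2 (w=6) → Firm A
  Q at 3 (w=70) → Firm A
  T at 6 (w=6) → Firm A
  W at 12 (w=450) → Firm A
  X at 24 (w=8) → Firm B
  V at 28 (w=30) → Firm B
  P at 37 (w=350) → Firm B
  S at 39 (w=300) → Firm B
Firm A captures 612; Firm B captures 688.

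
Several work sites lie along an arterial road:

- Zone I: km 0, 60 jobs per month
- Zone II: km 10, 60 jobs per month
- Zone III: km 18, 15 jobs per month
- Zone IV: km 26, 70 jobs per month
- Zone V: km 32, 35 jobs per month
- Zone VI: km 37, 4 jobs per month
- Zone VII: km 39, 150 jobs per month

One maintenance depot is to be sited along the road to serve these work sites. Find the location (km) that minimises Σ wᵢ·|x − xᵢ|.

x = 26

For a sum of weighted absolute distances on a line, the optimum is the weighted median (not the mean). Total weight W = 394; half-weight = 197.
Sort by position and accumulate weight:
  km 0 (Zone I, w=60) → cum 60
  km 10 (Zone II, w=60) → cum 120
  km 18 (Zone III, w=15) → cum 135
  km 26 (Zone IV, w=70) → cum 205  ≥ 197 → median here
  km 32 (Zone V, w=35) → cum 240
  km 37 (Zone VI, w=4) → cum 244
  km 39 (Zone VII, w=150) → cum 394
Optimal location: km 26.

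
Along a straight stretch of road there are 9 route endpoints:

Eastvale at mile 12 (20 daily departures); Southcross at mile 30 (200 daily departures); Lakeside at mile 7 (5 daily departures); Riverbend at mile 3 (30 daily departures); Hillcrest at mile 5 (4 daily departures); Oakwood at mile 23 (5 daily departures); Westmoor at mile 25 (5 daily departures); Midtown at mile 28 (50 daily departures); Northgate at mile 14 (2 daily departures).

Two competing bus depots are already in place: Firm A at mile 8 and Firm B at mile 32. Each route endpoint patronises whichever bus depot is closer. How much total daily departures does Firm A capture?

The indifferent point is the midpoint (8+32)/2 = 20; route endpoints left of it (closer to Firm A at 8) go to Firm A, those right go to Firm B.
  Riverbend at 3 (w=30) → Firm A
  Hillcrest at 5 (w=4) → Firm A
  Lakeside at 7 (w=5) → Firm A
  Eastvale at 12 (w=20) → Firm A
  Northgate at 14 (w=2) → Firm A
  Oakwood at 23 (w=5) → Firm B
  Westmoor at 25 (w=5) → Firm B
  Midtown at 28 (w=50) → Firm B
  Southcross at 30 (w=200) → Firm B
Firm A captures 61; Firm B captures 260.

61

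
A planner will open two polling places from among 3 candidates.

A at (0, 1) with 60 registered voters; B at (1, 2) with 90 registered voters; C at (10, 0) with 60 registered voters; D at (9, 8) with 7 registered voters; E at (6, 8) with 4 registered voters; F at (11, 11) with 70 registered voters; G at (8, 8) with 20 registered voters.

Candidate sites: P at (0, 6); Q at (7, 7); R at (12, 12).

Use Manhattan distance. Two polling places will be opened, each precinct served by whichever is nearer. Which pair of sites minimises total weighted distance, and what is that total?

{P, R}, total 1971

Evaluate every pair (each demand assigned to the nearer of the two):
  {P, R}: total = 1971
  {P, Q}: total = 1979
  {Q, R}: total = 2579
Best pair: {P, R} with total 1971.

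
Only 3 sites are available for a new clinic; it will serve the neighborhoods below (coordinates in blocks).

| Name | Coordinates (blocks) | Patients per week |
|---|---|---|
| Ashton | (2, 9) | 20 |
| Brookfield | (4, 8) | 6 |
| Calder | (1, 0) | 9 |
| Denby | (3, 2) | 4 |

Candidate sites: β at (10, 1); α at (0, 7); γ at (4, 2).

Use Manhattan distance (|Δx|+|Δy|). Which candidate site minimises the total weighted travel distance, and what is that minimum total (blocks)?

Total weighted distance at each candidate:
  β (10, 1): total = 520
  α (0, 7): total = 214
  γ (4, 2): total = 265
Minimum is at α with total 214 blocks.

α, total 214 blocks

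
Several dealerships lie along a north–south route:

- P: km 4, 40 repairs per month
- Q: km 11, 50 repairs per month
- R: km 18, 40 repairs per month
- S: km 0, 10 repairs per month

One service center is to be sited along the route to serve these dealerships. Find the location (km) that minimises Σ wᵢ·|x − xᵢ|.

For a sum of weighted absolute distances on a line, the optimum is the weighted median (not the mean). Total weight W = 140; half-weight = 70.
Sort by position and accumulate weight:
  km 0 (S, w=10) → cum 10
  km 4 (P, w=40) → cum 50
  km 11 (Q, w=50) → cum 100  ≥ 70 → median here
  km 18 (R, w=40) → cum 140
Optimal location: km 11.

x = 11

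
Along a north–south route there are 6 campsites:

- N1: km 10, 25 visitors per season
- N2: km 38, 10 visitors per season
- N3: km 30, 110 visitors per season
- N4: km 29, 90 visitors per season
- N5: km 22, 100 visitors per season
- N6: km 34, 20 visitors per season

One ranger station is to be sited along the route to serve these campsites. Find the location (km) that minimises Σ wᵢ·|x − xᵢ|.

x = 29

For a sum of weighted absolute distances on a line, the optimum is the weighted median (not the mean). Total weight W = 355; half-weight = 177.5.
Sort by position and accumulate weight:
  km 10 (N1, w=25) → cum 25
  km 22 (N5, w=100) → cum 125
  km 29 (N4, w=90) → cum 215  ≥ 177.5 → median here
  km 30 (N3, w=110) → cum 325
  km 34 (N6, w=20) → cum 345
  km 38 (N2, w=10) → cum 355
Optimal location: km 29.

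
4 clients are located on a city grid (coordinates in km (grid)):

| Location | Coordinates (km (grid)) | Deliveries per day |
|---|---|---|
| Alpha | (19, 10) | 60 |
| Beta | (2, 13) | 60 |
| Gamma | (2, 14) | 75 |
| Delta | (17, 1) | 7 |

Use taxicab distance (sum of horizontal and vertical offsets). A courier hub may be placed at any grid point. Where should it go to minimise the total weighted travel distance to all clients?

Manhattan distance separates: Σwᵢ(|x−xᵢ|+|y−yᵢ|) = Σwᵢ|x−xᵢ| + Σwᵢ|y−yᵢ|, so x and y are optimised independently as 1-D weighted medians.
Total weight W = 202; half = 101.
x-coordinate, sorted with cumulative weight:
  x=2 (Beta, w=60) cum 60
  x=2 (Gamma, w=75) cum 135  ← median
  x=17 (Delta, w=7) cum 142
  x=19 (Alpha, w=60) cum 202
⇒ x* = 2
y-coordinate, sorted with cumulative weight:
  y=1 (Delta, w=7) cum 7
  y=10 (Alpha, w=60) cum 67
  y=13 (Beta, w=60) cum 127  ← median
  y=14 (Gamma, w=75) cum 202
⇒ y* = 13

(2, 13)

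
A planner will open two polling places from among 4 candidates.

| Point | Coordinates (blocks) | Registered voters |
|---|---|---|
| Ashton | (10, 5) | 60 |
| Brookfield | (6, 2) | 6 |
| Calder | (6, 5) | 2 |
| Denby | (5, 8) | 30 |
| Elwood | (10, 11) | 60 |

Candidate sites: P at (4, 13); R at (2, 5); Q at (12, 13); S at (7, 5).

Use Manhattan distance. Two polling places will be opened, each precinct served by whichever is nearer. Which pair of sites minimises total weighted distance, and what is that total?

Evaluate every pair (each demand assigned to the nearer of the two):
  {Q, S}: total = 596
  {P, S}: total = 836
  {R, S}: total = 896
  {R, Q}: total = 950
  {P, Q}: total = 1118
  {P, R}: total = 1190
Best pair: {Q, S} with total 596.

{Q, S}, total 596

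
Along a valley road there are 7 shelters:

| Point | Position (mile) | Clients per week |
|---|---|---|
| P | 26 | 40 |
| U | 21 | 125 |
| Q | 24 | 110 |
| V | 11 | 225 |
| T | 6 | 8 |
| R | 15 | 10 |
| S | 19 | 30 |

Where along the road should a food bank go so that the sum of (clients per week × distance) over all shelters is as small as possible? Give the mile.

x = 21

For a sum of weighted absolute distances on a line, the optimum is the weighted median (not the mean). Total weight W = 548; half-weight = 274.
Sort by position and accumulate weight:
  mile 6 (T, w=8) → cum 8
  mile 11 (V, w=225) → cum 233
  mile 15 (R, w=10) → cum 243
  mile 19 (S, w=30) → cum 273
  mile 21 (U, w=125) → cum 398  ≥ 274 → median here
  mile 24 (Q, w=110) → cum 508
  mile 26 (P, w=40) → cum 548
Optimal location: mile 21.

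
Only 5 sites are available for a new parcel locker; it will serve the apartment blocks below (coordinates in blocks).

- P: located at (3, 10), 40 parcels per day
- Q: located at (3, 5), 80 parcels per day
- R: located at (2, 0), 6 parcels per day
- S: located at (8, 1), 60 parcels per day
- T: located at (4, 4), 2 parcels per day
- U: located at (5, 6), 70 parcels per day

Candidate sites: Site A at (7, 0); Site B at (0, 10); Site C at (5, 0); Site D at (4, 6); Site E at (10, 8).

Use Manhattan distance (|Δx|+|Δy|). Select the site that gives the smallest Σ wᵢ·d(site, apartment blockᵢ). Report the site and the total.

Site D, total 1022 blocks

Total weighted distance at each candidate:
  Site A (7, 0): total = 2004
  Site B (0, 10): total = 2502
  Site C (5, 0): total = 1728
  Site D (4, 6): total = 1022
  Site E (10, 8): total = 2306
Minimum is at Site D with total 1022 blocks.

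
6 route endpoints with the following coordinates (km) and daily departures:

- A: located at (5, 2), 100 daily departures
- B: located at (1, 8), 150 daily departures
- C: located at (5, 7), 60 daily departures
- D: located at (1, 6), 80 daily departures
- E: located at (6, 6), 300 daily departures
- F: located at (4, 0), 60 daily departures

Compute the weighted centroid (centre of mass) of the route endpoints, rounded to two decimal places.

The minimiser of Σwᵢ‖p−pᵢ‖² is the weighted centroid p* = (Σwᵢpᵢ)/(Σwᵢ).
Σwᵢ = 750.
Σwᵢxᵢ = 100·5 + 150·1 + 60·5 + 80·1 + 300·6 + 60·4 = 3070.
Σwᵢyᵢ = 100·2 + 150·8 + 60·7 + 80·6 + 300·6 + 60·0 = 4100.
x* = 3070/750 = 4.09, y* = 4100/750 = 5.47.

(4.09, 5.47)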